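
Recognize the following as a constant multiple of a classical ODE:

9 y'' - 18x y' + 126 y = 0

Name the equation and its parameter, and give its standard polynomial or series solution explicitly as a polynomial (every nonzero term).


All three coefficients share the factor 9; dividing through by 9 gives  y'' - 2x y' + 14 y = 0.
This matches the Hermite equation y'' - 2x y' + 2n y = 0 with 2n = 14, so n = 7; the polynomial solution is H_7(x).
With y = sum_k a_k x^k, matching x^k gives (k+2)(k+1) a_{k+2} = 2(k - n) a_k = 2(k - 7) a_k. The right side vanishes at k = 7, so the series with the parity of 7 terminates at degree 7.
Standard normalization: leading coefficient of H_n is 2^n, so a_7 = 2^7 = 128. Work downward with a_k = (k+1)(k+2) a_{k+2} / (2(k - n)):
  a_5 = (6)(7)(128) / (2(5 - 7)) = 5376/(-4) = -1344
  a_3 = (4)(5)(-1344) / (2(3 - 7)) = -26880/(-8) = 3360
  a_1 = (2)(3)(3360) / (2(1 - 7)) = 20160/(-12) = -1680
Hence H_7(x) = 128 x^7 - 1344 x^5 + 3360 x^3 - 1680 x.

H_7(x); series = 128 x^7 - 1344 x^5 + 3360 x^3 - 1680 x


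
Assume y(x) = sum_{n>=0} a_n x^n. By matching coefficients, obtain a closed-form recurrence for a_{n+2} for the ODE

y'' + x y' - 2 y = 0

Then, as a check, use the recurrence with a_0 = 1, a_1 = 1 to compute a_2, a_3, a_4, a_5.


Substitute y = sum_n a_n x^n.
y''(x) has coefficient (n+2)(n+1) a_{n+2} at x^n;
x y'(x) has coefficient n a_n at x^n (shift);
-2 y(x) has coefficient -2 a_n at x^n.
Matching x^n: (n+2)(n+1) a_{n+2} + (n - 2) a_n = 0.
Thus a_{n+2} = (-n + 2) / ((n+1)(n+2)) * a_n.

Check with a_0 = 1, a_1 = 1 (apply the recurrence for n = 0, 1, 2, 3): a_0 = 1, a_1 = 1, a_2 = 1, a_3 = 1/6, a_4 = 0, a_5 = -1/120.

a_(n+2) = (-n + 2) / ((n+1)(n+2)) * a_n; check: a_0 = 1, a_1 = 1, a_2 = 1, a_3 = 1/6, a_4 = 0, a_5 = -1/120


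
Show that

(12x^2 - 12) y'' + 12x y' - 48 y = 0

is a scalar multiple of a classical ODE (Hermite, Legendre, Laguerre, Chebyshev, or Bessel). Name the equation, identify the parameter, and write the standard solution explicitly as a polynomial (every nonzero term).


All three coefficients share the factor -12; dividing through by -12 gives  (1 - x^2) y'' - x y' + 4 y = 0.
This matches the Chebyshev equation (1 - x^2) y'' - x y' + n^2 y = 0 (note the -x y' term, not -2x y') with n^2 = 4, so n = 2; the polynomial solution is T_2(x).
With y = sum_k a_k x^k, matching x^k gives (k+2)(k+1) a_{k+2} = (k^2 - n^2) a_k = (k - 2)(k + 2) a_k. The right side vanishes at k = 2, so the series with the parity of 2 terminates at degree 2.
Standard normalization: leading coefficient of T_n is 2^(n-1), so a_2 = 2^1 = 2. Work downward with a_k = (k+1)(k+2) a_{k+2} / ((k - 2)(k + 2)):
  a_0 = (1)(2)(2) / ((0 - 2)(0 + 2)) = 4/(-4) = -1
Hence T_2(x) = 2 x^2 - 1.

T_2(x); series = 2 x^2 - 1


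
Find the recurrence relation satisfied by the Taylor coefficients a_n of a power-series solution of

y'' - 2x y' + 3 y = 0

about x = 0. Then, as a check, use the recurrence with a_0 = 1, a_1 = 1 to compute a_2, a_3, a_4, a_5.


Substitute y = sum_n a_n x^n.
y''(x) has coefficient (n+2)(n+1) a_{n+2} at x^n;
-2 x y'(x) has coefficient -2 n a_n at x^n (shift);
3 y(x) has coefficient 3 a_n at x^n.
Matching x^n: (n+2)(n+1) a_{n+2} + (-2n + 3) a_n = 0.
Thus a_{n+2} = (2n - 3) / ((n+1)(n+2)) * a_n.

Check with a_0 = 1, a_1 = 1 (apply the recurrence for n = 0, 1, 2, 3): a_0 = 1, a_1 = 1, a_2 = -3/2, a_3 = -1/6, a_4 = -1/8, a_5 = -1/40.

a_(n+2) = (2n - 3) / ((n+1)(n+2)) * a_n; check: a_0 = 1, a_1 = 1, a_2 = -3/2, a_3 = -1/6, a_4 = -1/8, a_5 = -1/40


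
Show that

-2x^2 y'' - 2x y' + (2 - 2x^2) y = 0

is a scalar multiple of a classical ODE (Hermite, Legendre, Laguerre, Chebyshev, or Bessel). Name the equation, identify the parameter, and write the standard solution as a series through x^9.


All three coefficients share the factor -2; dividing through by -2 gives  x^2 y'' + x y' + (x^2 - 1) y = 0.
This matches the Bessel equation x^2 y'' + x y' + (x^2 - nu^2) y = 0 with nu^2 = 1, so nu = 1; the solution bounded at x = 0 is J_1(x).
Frobenius at x = 0: indicial roots ±nu; for r = nu the recurrence k(k + 2nu) c_k = -c_{k-2} gives the standard series J_nu(x) = sum_{k>=0} (-1)^k / (k! (k+nu)!) (x/2)^(2k+nu). Evaluate the first 5 terms:
  k = 0: (-1)^0 / (0! * 1! * 2^1) x^1 = 1/(1*1*2) x^1 = (1/2) x^1
  k = 1: (-1)^1 / (1! * 2! * 2^3) x^3 = -1/(1*2*8) x^3 = (-1/16) x^3
  k = 2: (-1)^2 / (2! * 3! * 2^5) x^5 = 1/(2*6*32) x^5 = (1/384) x^5
  k = 3: (-1)^3 / (3! * 4! * 2^7) x^7 = -1/(6*24*128) x^7 = (-1/18432) x^7
  k = 4: (-1)^4 / (4! * 5! * 2^9) x^9 = 1/(24*120*512) x^9 = (1/1474560) x^9
Hence J_1(x) = x^9/1474560 - x^7/18432 + x^5/384 - x^3/16 + x/2 + ....

J_1(x); series = x^9/1474560 - x^7/18432 + x^5/384 - x^3/16 + x/2


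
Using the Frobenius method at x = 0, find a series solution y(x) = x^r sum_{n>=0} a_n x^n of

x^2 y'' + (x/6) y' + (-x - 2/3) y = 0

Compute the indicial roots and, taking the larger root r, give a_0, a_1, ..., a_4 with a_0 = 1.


Write in Frobenius form y'' + (p(x)/x) y' + (q(x)/x^2) y = 0:
  p(x) = 1/6,  q(x) = -x - 2/3.
Indicial equation: r(r-1) + (1/6) r + (-2/3) = 0 -> roots r_1 = 4/3, r_2 = -1/2.
Take r = r_1 = 4/3. Let y(x) = x^r sum_{n>=0} a_n x^n with a_0 = 1.
Substitute y = x^r sum a_n x^n and match x^{r+n}. The recurrence is
  D(n) a_n - 1 a_{n-1} = 0,  where D(n) = (r+n)(r+n-1) + (1/6)(r+n) + (-2/3).
  a_n = 1 / D(n) * a_{n-1}.
Since the indicial polynomial factors as (r - r_1)(r - r_2), D(n) = (r_1 + n - r_1)(r_1 + n - r_2) = n(n + 11/6).
Evaluating step by step (a_0 = 1):
  n = 1: D(1) = 1(1 + 11/6) = 17/6; numerator = 1(1) = 1; a_1 = (1)/(17/6) = 6/17
  n = 2: D(2) = 2(2 + 11/6) = 23/3; numerator = 1(6/17) = 6/17; a_2 = (6/17)/(23/3) = 18/391
  n = 3: D(3) = 3(3 + 11/6) = 29/2; numerator = 1(18/391) = 18/391; a_3 = (18/391)/(29/2) = 36/11339
  n = 4: D(4) = 4(4 + 11/6) = 70/3; numerator = 1(36/11339) = 36/11339; a_4 = (36/11339)/(70/3) = 54/396865

r = 4/3; a_0 = 1; a_1 = 6/17; a_2 = 18/391; a_3 = 36/11339; a_4 = 54/396865


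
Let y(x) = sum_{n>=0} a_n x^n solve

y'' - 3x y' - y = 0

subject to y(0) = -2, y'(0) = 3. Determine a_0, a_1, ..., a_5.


Ansatz: y(x) = sum_{n>=0} a_n x^n, so y'(x) = sum_{n>=1} n a_n x^(n-1) and y''(x) = sum_{n>=2} n(n-1) a_n x^(n-2).
Substitute into P(x) y'' + Q(x) y' + R(x) y = 0 with P(x) = 1, Q(x) = -3x, R(x) = -1, and match powers of x.
Initial conditions: a_0 = -2, a_1 = 3.
Setting the coefficient of each power of x to zero and solving order by order (substituting the coefficients already found):
  x^0: 2 a_2 - a_0 = 0  ->  2 a_2 = a_0 = -2  ->  a_2 = -1
  x^1: 6 a_3 - 4 a_1 = 0  ->  6 a_3 = 4 a_1 = 12  ->  a_3 = 2
  x^2: 12 a_4 - 7 a_2 = 0  ->  12 a_4 = 7 a_2 = -7  ->  a_4 = -7/12
  x^3: 20 a_5 - 10 a_3 = 0  ->  20 a_5 = 10 a_3 = 20  ->  a_5 = 1
Truncated series: y(x) = -2 + 3 x - x^2 + 2 x^3 - (7/12) x^4 + x^5 + O(x^6).

a_0 = -2; a_1 = 3; a_2 = -1; a_3 = 2; a_4 = -7/12; a_5 = 1


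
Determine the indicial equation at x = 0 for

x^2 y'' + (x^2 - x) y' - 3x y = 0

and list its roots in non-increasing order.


Divide by x^2 to reach normal form y'' + P_1(x) y' + P_2(x) y = 0 with P_1(x) = 1 - 1/x and P_2(x) = -3/x.
x = 0 is a singular point because the y'-coefficient 1 - 1/x has a pole at x = 0 and the y-coefficient -3/x has a pole at x = 0.
It is a regular singular point because x P_1(x) = p(x) = x - 1 and x^2 P_2(x) = q(x) = -3x are polynomials, hence analytic at x = 0.
p(0) = -1,  q(0) = 0.
Indicial equation: r(r-1) + p(0) r + q(0) = 0, i.e. r^2 + (p(0) - 1) r + q(0) = 0, i.e. r^2 - 2 r = 0.
Discriminant: (-2)^2 - 4(0) = 4, so r = (2 ± 2)/2.
Solving: r_1 = 2, r_2 = 0.

indicial: r^2 - 2 r = 0; roots r_1 = 2, r_2 = 0


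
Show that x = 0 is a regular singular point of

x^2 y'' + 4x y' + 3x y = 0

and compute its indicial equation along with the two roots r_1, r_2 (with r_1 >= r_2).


Divide by x^2 to reach normal form y'' + P_1(x) y' + P_2(x) y = 0 with P_1(x) = 4/x and P_2(x) = 3/x.
x = 0 is a singular point because the y'-coefficient 4/x has a pole at x = 0 and the y-coefficient 3/x has a pole at x = 0.
It is a regular singular point because x P_1(x) = p(x) = 4 and x^2 P_2(x) = q(x) = 3x are polynomials, hence analytic at x = 0.
p(0) = 4,  q(0) = 0.
Indicial equation: r(r-1) + p(0) r + q(0) = 0, i.e. r^2 + (p(0) - 1) r + q(0) = 0, i.e. r^2 + 3 r = 0.
Discriminant: (3)^2 - 4(0) = 9, so r = (-3 ± 3)/2.
Solving: r_1 = 0, r_2 = -3.

indicial: r^2 + 3 r = 0; roots r_1 = 0, r_2 = -3


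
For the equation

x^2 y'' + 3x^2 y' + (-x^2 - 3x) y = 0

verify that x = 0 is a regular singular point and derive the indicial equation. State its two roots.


Divide by x^2 to reach normal form y'' + P_1(x) y' + P_2(x) y = 0 with P_1(x) = 3 and P_2(x) = -1 - 3/x.
x = 0 is a singular point because the y-coefficient -1 - 3/x has a pole at x = 0.
It is a regular singular point because x P_1(x) = p(x) = 3x and x^2 P_2(x) = q(x) = -x^2 - 3x are polynomials, hence analytic at x = 0.
p(0) = 0,  q(0) = 0.
Indicial equation: r(r-1) + p(0) r + q(0) = 0, i.e. r^2 + (p(0) - 1) r + q(0) = 0, i.e. r^2 - 1 r = 0.
Discriminant: (-1)^2 - 4(0) = 1, so r = (1 ± 1)/2.
Solving: r_1 = 1, r_2 = 0.

indicial: r^2 - 1 r = 0; roots r_1 = 1, r_2 = 0


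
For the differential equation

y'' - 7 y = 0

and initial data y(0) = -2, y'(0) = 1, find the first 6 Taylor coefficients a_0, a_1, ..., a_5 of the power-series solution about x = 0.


Ansatz: y(x) = sum_{n>=0} a_n x^n, so y'(x) = sum_{n>=1} n a_n x^(n-1) and y''(x) = sum_{n>=2} n(n-1) a_n x^(n-2).
Substitute into P(x) y'' + Q(x) y' + R(x) y = 0 with P(x) = 1, Q(x) = 0, R(x) = -7, and match powers of x.
Initial conditions: a_0 = -2, a_1 = 1.
Setting the coefficient of each power of x to zero and solving order by order (substituting the coefficients already found):
  x^0: 2 a_2 - 7 a_0 = 0  ->  2 a_2 = 7 a_0 = -14  ->  a_2 = -7
  x^1: 6 a_3 - 7 a_1 = 0  ->  6 a_3 = 7 a_1 = 7  ->  a_3 = 7/6
  x^2: 12 a_4 - 7 a_2 = 0  ->  12 a_4 = 7 a_2 = -49  ->  a_4 = -49/12
  x^3: 20 a_5 - 7 a_3 = 0  ->  20 a_5 = 7 a_3 = 49/6  ->  a_5 = 49/120
Truncated series: y(x) = -2 + x - 7 x^2 + (7/6) x^3 - (49/12) x^4 + (49/120) x^5 + O(x^6).

a_0 = -2; a_1 = 1; a_2 = -7; a_3 = 7/6; a_4 = -49/12; a_5 = 49/120


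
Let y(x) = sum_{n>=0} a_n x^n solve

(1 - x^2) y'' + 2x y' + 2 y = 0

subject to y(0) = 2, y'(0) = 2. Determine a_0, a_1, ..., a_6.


Ansatz: y(x) = sum_{n>=0} a_n x^n, so y'(x) = sum_{n>=1} n a_n x^(n-1) and y''(x) = sum_{n>=2} n(n-1) a_n x^(n-2).
Substitute into P(x) y'' + Q(x) y' + R(x) y = 0 with P(x) = 1 - x^2, Q(x) = 2x, R(x) = 2, and match powers of x.
Initial conditions: a_0 = 2, a_1 = 2.
Setting the coefficient of each power of x to zero and solving order by order (substituting the coefficients already found):
  x^0: 2 a_2 + 2 a_0 = 0  ->  2 a_2 = -2 a_0 = -4  ->  a_2 = -2
  x^1: 6 a_3 + 4 a_1 = 0  ->  6 a_3 = -4 a_1 = -8  ->  a_3 = -4/3
  x^2: 12 a_4 + 4 a_2 = 0  ->  12 a_4 = -4 a_2 = 8  ->  a_4 = 2/3
  x^3: 20 a_5 + 2 a_3 = 0  ->  20 a_5 = -2 a_3 = 8/3  ->  a_5 = 2/15
  x^4: 30 a_6 - 2 a_4 = 0  ->  30 a_6 = 2 a_4 = 4/3  ->  a_6 = 2/45
Truncated series: y(x) = 2 + 2 x - 2 x^2 - (4/3) x^3 + (2/3) x^4 + (2/15) x^5 + (2/45) x^6 + O(x^7).

a_0 = 2; a_1 = 2; a_2 = -2; a_3 = -4/3; a_4 = 2/3; a_5 = 2/15; a_6 = 2/45


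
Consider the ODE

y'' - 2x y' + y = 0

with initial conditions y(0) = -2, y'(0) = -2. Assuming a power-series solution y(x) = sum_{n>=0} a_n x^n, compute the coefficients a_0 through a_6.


Ansatz: y(x) = sum_{n>=0} a_n x^n, so y'(x) = sum_{n>=1} n a_n x^(n-1) and y''(x) = sum_{n>=2} n(n-1) a_n x^(n-2).
Substitute into P(x) y'' + Q(x) y' + R(x) y = 0 with P(x) = 1, Q(x) = -2x, R(x) = 1, and match powers of x.
Initial conditions: a_0 = -2, a_1 = -2.
Setting the coefficient of each power of x to zero and solving order by order (substituting the coefficients already found):
  x^0: 2 a_2 + a_0 = 0  ->  2 a_2 = -a_0 = 2  ->  a_2 = 1
  x^1: 6 a_3 - a_1 = 0  ->  6 a_3 = a_1 = -2  ->  a_3 = -1/3
  x^2: 12 a_4 - 3 a_2 = 0  ->  12 a_4 = 3 a_2 = 3  ->  a_4 = 1/4
  x^3: 20 a_5 - 5 a_3 = 0  ->  20 a_5 = 5 a_3 = -5/3  ->  a_5 = -1/12
  x^4: 30 a_6 - 7 a_4 = 0  ->  30 a_6 = 7 a_4 = 7/4  ->  a_6 = 7/120
Truncated series: y(x) = -2 - 2 x + x^2 - (1/3) x^3 + (1/4) x^4 - (1/12) x^5 + (7/120) x^6 + O(x^7).

a_0 = -2; a_1 = -2; a_2 = 1; a_3 = -1/3; a_4 = 1/4; a_5 = -1/12; a_6 = 7/120


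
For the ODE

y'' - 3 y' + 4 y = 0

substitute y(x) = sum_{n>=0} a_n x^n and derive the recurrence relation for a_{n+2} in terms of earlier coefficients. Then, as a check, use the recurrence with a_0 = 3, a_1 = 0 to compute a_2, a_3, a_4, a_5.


Substitute y = sum_n a_n x^n.
y''(x) has coefficient (n+2)(n+1) a_{n+2} at x^n;
-3 y'(x) has coefficient -3 (n+1) a_{n+1} at x^n;
4 y(x) has coefficient 4 a_n at x^n.
Matching x^n: (n+2)(n+1) a_{n+2} - 3 (n+1) a_{n+1} + 4 a_n = 0.
Thus a_{n+2} = [3 (n+1) a_{n+1} - 4 a_n] / ((n+1)(n+2)).

Check with a_0 = 3, a_1 = 0 (apply the recurrence for n = 0, 1, 2, 3): a_0 = 3, a_1 = 0, a_2 = -6, a_3 = -6, a_4 = -5/2, a_5 = -3/10.

a_(n+2) = [3 (n+1) a_(n+1) - 4 a_n] / ((n+1)(n+2)); check: a_0 = 3, a_1 = 0, a_2 = -6, a_3 = -6, a_4 = -5/2, a_5 = -3/10


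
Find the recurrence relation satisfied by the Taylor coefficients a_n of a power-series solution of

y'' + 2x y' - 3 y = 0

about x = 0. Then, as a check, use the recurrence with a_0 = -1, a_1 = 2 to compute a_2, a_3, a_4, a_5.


Substitute y = sum_n a_n x^n.
y''(x) has coefficient (n+2)(n+1) a_{n+2} at x^n;
2 x y'(x) has coefficient 2 n a_n at x^n (shift);
-3 y(x) has coefficient -3 a_n at x^n.
Matching x^n: (n+2)(n+1) a_{n+2} + (2n - 3) a_n = 0.
Thus a_{n+2} = (-2n + 3) / ((n+1)(n+2)) * a_n.

Check with a_0 = -1, a_1 = 2 (apply the recurrence for n = 0, 1, 2, 3): a_0 = -1, a_1 = 2, a_2 = -3/2, a_3 = 1/3, a_4 = 1/8, a_5 = -1/20.

a_(n+2) = (-2n + 3) / ((n+1)(n+2)) * a_n; check: a_0 = -1, a_1 = 2, a_2 = -3/2, a_3 = 1/3, a_4 = 1/8, a_5 = -1/20


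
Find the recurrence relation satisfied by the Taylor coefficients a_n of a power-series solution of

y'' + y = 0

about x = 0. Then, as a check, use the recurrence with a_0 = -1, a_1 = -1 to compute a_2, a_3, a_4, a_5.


Substitute y = sum_n a_n x^n into y'' + (const) y = 0.
y''(x) = sum_{n>=0} (n+2)(n+1) a_{n+2} x^n.
The ODE becomes sum_n [(n+2)(n+1) a_{n+2} + 1 a_n] x^n = 0.
Setting each coefficient to zero gives the recurrence:
  (n+2)(n+1) a_{n+2} + 1 a_n = 0,
  a_{n+2} = -1 / ((n+1)(n+2)) a_n.

Check with a_0 = -1, a_1 = -1 (apply the recurrence for n = 0, 1, 2, 3): a_0 = -1, a_1 = -1, a_2 = 1/2, a_3 = 1/6, a_4 = -1/24, a_5 = -1/120.

a_{n+2} = -1/((n+1)(n+2)) * a_n; check: a_0 = -1, a_1 = -1, a_2 = 1/2, a_3 = 1/6, a_4 = -1/24, a_5 = -1/120


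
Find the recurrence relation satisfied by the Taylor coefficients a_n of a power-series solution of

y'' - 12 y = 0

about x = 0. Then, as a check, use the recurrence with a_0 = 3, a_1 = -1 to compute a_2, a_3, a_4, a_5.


Substitute y = sum_n a_n x^n into y'' + (const) y = 0.
y''(x) = sum_{n>=0} (n+2)(n+1) a_{n+2} x^n.
The ODE becomes sum_n [(n+2)(n+1) a_{n+2} - 12 a_n] x^n = 0.
Setting each coefficient to zero gives the recurrence:
  (n+2)(n+1) a_{n+2} - 12 a_n = 0,
  a_{n+2} = 12 / ((n+1)(n+2)) a_n.

Check with a_0 = 3, a_1 = -1 (apply the recurrence for n = 0, 1, 2, 3): a_0 = 3, a_1 = -1, a_2 = 18, a_3 = -2, a_4 = 18, a_5 = -6/5.

a_{n+2} = 12/((n+1)(n+2)) * a_n; check: a_0 = 3, a_1 = -1, a_2 = 18, a_3 = -2, a_4 = 18, a_5 = -6/5


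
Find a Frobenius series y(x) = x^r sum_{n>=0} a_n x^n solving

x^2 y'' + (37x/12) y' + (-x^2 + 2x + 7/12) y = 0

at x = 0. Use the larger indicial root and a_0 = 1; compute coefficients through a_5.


Write in Frobenius form y'' + (p(x)/x) y' + (q(x)/x^2) y = 0:
  p(x) = 37/12,  q(x) = -x^2 + 2x + 7/12.
Indicial equation: r(r-1) + (37/12) r + (7/12) = 0 -> roots r_1 = -1/3, r_2 = -7/4.
Take r = r_1 = -1/3. Let y(x) = x^r sum_{n>=0} a_n x^n with a_0 = 1.
Substitute y = x^r sum a_n x^n and match x^{r+n}. The recurrence is
  D(n) a_n + 2 a_{n-1} - 1 a_{n-2} = 0,  where D(n) = (r+n)(r+n-1) + (37/12)(r+n) + (7/12).
  a_n = [-2 a_{n-1} + 1 a_{n-2}] / D(n).
Since the indicial polynomial factors as (r - r_1)(r - r_2), D(n) = (r_1 + n - r_1)(r_1 + n - r_2) = n(n + 17/12).
Evaluating step by step (a_0 = 1):
  n = 1: D(1) = 1(1 + 17/12) = 29/12; numerator = -2(1) = -2; a_1 = (-2)/(29/12) = -24/29
  n = 2: D(2) = 2(2 + 17/12) = 41/6; numerator = -2(-24/29) + 1(1) = 77/29; a_2 = (77/29)/(41/6) = 462/1189
  n = 3: D(3) = 3(3 + 17/12) = 53/4; numerator = -2(462/1189) + 1(-24/29) = -1908/1189; a_3 = (-1908/1189)/(53/4) = -144/1189
  n = 4: D(4) = 4(4 + 17/12) = 65/3; numerator = -2(-144/1189) + 1(462/1189) = 750/1189; a_4 = (750/1189)/(65/3) = 450/15457
  n = 5: D(5) = 5(5 + 17/12) = 385/12; numerator = -2(450/15457) + 1(-144/1189) = -2772/15457; a_5 = (-2772/15457)/(385/12) = -432/77285

r = -1/3; a_0 = 1; a_1 = -24/29; a_2 = 462/1189; a_3 = -144/1189; a_4 = 450/15457; a_5 = -432/77285


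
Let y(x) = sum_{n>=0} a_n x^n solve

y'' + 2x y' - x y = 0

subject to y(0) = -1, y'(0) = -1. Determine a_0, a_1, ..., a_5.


Ansatz: y(x) = sum_{n>=0} a_n x^n, so y'(x) = sum_{n>=1} n a_n x^(n-1) and y''(x) = sum_{n>=2} n(n-1) a_n x^(n-2).
Substitute into P(x) y'' + Q(x) y' + R(x) y = 0 with P(x) = 1, Q(x) = 2x, R(x) = -x, and match powers of x.
Initial conditions: a_0 = -1, a_1 = -1.
Setting the coefficient of each power of x to zero and solving order by order (substituting the coefficients already found):
  x^0: 2 a_2 = 0  ->  a_2 = 0
  x^1: 6 a_3 + 2 a_1 - a_0 = 0  ->  6 a_3 = -2 a_1 + a_0 = 1  ->  a_3 = 1/6
  x^2: 12 a_4 + 4 a_2 - a_1 = 0  ->  12 a_4 = -4 a_2 + a_1 = -1  ->  a_4 = -1/12
  x^3: 20 a_5 + 6 a_3 - a_2 = 0  ->  20 a_5 = -6 a_3 + a_2 = -1  ->  a_5 = -1/20
Truncated series: y(x) = -1 - x + (1/6) x^3 - (1/12) x^4 - (1/20) x^5 + O(x^6).

a_0 = -1; a_1 = -1; a_2 = 0; a_3 = 1/6; a_4 = -1/12; a_5 = -1/20


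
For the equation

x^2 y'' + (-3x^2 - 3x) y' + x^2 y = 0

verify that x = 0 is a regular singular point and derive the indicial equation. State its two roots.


Divide by x^2 to reach normal form y'' + P_1(x) y' + P_2(x) y = 0 with P_1(x) = -3 - 3/x and P_2(x) = 1.
x = 0 is a singular point because the y'-coefficient -3 - 3/x has a pole at x = 0.
It is a regular singular point because x P_1(x) = p(x) = -3x - 3 and x^2 P_2(x) = q(x) = x^2 are polynomials, hence analytic at x = 0.
p(0) = -3,  q(0) = 0.
Indicial equation: r(r-1) + p(0) r + q(0) = 0, i.e. r^2 + (p(0) - 1) r + q(0) = 0, i.e. r^2 - 4 r = 0.
Discriminant: (-4)^2 - 4(0) = 16, so r = (4 ± 4)/2.
Solving: r_1 = 4, r_2 = 0.

indicial: r^2 - 4 r = 0; roots r_1 = 4, r_2 = 0


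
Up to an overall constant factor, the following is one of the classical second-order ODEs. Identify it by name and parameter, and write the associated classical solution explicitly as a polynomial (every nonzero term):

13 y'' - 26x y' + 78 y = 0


All three coefficients share the factor 13; dividing through by 13 gives  y'' - 2x y' + 6 y = 0.
This matches the Hermite equation y'' - 2x y' + 2n y = 0 with 2n = 6, so n = 3; the polynomial solution is H_3(x).
With y = sum_k a_k x^k, matching x^k gives (k+2)(k+1) a_{k+2} = 2(k - n) a_k = 2(k - 3) a_k. The right side vanishes at k = 3, so the series with the parity of 3 terminates at degree 3.
Standard normalization: leading coefficient of H_n is 2^n, so a_3 = 2^3 = 8. Work downward with a_k = (k+1)(k+2) a_{k+2} / (2(k - n)):
  a_1 = (2)(3)(8) / (2(1 - 3)) = 48/(-4) = -12
Hence H_3(x) = 8 x^3 - 12 x.

H_3(x); series = 8 x^3 - 12 x


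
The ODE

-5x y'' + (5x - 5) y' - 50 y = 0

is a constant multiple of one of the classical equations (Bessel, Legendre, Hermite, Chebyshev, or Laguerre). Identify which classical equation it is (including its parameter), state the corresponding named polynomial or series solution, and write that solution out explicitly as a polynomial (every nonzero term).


All three coefficients share the factor -5; dividing through by -5 gives  x y'' + (1 - x) y' + 10 y = 0.
This matches the Laguerre equation x y'' + (1 - x) y' + n y = 0 with n = 10; the polynomial solution is L_10(x).
With y = sum_k a_k x^k, matching x^k gives (k+1)k a_{k+1} + (k+1) a_{k+1} - k a_k + n a_k = 0, i.e. (k+1)^2 a_{k+1} = (k - n) a_k = (k - 10) a_k. The right side vanishes at k = 10, so the series terminates at degree 10.
Standard normalization L_n(0) = 1 gives a_0 = 1. Work upward with a_{k+1} = (k - 10) a_k / (k+1)^2:
  a_1 = (0 - 10)(1) / 1^2 = -10/1 = -10
  a_2 = (1 - 10)(-10) / 2^2 = 90/4 = 45/2
  a_3 = (2 - 10)(45/2) / 3^2 = -180/9 = -20
  a_4 = (3 - 10)(-20) / 4^2 = 140/16 = 35/4
  a_5 = (4 - 10)(35/4) / 5^2 = (-105/2)/25 = -21/10
  a_6 = (5 - 10)(-21/10) / 6^2 = (21/2)/36 = 7/24
  a_7 = (6 - 10)(7/24) / 7^2 = (-7/6)/49 = -1/42
  a_8 = (7 - 10)(-1/42) / 8^2 = (1/14)/64 = 1/896
  a_9 = (8 - 10)(1/896) / 9^2 = (-1/448)/81 = -1/36288
  a_10 = (9 - 10)(-1/36288) / 10^2 = (1/36288)/100 = 1/3628800
Hence L_10(x) = x^10/3628800 - x^9/36288 + x^8/896 - x^7/42 + 7 x^6/24 - 21 x^5/10 + 35 x^4/4 - 20 x^3 + 45 x^2/2 - 10 x + 1.

L_10(x); series = x^10/3628800 - x^9/36288 + x^8/896 - x^7/42 + 7 x^6/24 - 21 x^5/10 + 35 x^4/4 - 20 x^3 + 45 x^2/2 - 10 x + 1


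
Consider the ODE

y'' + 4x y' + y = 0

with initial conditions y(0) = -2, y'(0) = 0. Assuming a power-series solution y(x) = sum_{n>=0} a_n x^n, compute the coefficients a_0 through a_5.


Ansatz: y(x) = sum_{n>=0} a_n x^n, so y'(x) = sum_{n>=1} n a_n x^(n-1) and y''(x) = sum_{n>=2} n(n-1) a_n x^(n-2).
Substitute into P(x) y'' + Q(x) y' + R(x) y = 0 with P(x) = 1, Q(x) = 4x, R(x) = 1, and match powers of x.
Initial conditions: a_0 = -2, a_1 = 0.
Setting the coefficient of each power of x to zero and solving order by order (substituting the coefficients already found):
  x^0: 2 a_2 + a_0 = 0  ->  2 a_2 = -a_0 = 2  ->  a_2 = 1
  x^1: 6 a_3 + 5 a_1 = 0  ->  6 a_3 = -5 a_1 = 0  ->  a_3 = 0
  x^2: 12 a_4 + 9 a_2 = 0  ->  12 a_4 = -9 a_2 = -9  ->  a_4 = -3/4
  x^3: 20 a_5 + 13 a_3 = 0  ->  20 a_5 = -13 a_3 = 0  ->  a_5 = 0
Truncated series: y(x) = -2 + x^2 - (3/4) x^4 + O(x^6).

a_0 = -2; a_1 = 0; a_2 = 1; a_3 = 0; a_4 = -3/4; a_5 = 0


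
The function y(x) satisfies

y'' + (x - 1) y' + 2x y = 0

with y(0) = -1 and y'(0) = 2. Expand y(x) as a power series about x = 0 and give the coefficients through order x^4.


Ansatz: y(x) = sum_{n>=0} a_n x^n, so y'(x) = sum_{n>=1} n a_n x^(n-1) and y''(x) = sum_{n>=2} n(n-1) a_n x^(n-2).
Substitute into P(x) y'' + Q(x) y' + R(x) y = 0 with P(x) = 1, Q(x) = x - 1, R(x) = 2x, and match powers of x.
Initial conditions: a_0 = -1, a_1 = 2.
Setting the coefficient of each power of x to zero and solving order by order (substituting the coefficients already found):
  x^0: 2 a_2 - a_1 = 0  ->  2 a_2 = a_1 = 2  ->  a_2 = 1
  x^1: 6 a_3 - 2 a_2 + a_1 + 2 a_0 = 0  ->  6 a_3 = 2 a_2 - a_1 - 2 a_0 = 2  ->  a_3 = 1/3
  x^2: 12 a_4 - 3 a_3 + 2 a_2 + 2 a_1 = 0  ->  12 a_4 = 3 a_3 - 2 a_2 - 2 a_1 = -5  ->  a_4 = -5/12
Truncated series: y(x) = -1 + 2 x + x^2 + (1/3) x^3 - (5/12) x^4 + O(x^5).

a_0 = -1; a_1 = 2; a_2 = 1; a_3 = 1/3; a_4 = -5/12


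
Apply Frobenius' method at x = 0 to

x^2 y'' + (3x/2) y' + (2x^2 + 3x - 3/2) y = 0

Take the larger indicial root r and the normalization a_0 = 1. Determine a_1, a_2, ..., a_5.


Write in Frobenius form y'' + (p(x)/x) y' + (q(x)/x^2) y = 0:
  p(x) = 3/2,  q(x) = 2x^2 + 3x - 3/2.
Indicial equation: r(r-1) + (3/2) r + (-3/2) = 0 -> roots r_1 = 1, r_2 = -3/2.
Take r = r_1 = 1. Let y(x) = x^r sum_{n>=0} a_n x^n with a_0 = 1.
Substitute y = x^r sum a_n x^n and match x^{r+n}. The recurrence is
  D(n) a_n + 3 a_{n-1} + 2 a_{n-2} = 0,  where D(n) = (r+n)(r+n-1) + (3/2)(r+n) + (-3/2).
  a_n = [-3 a_{n-1} - 2 a_{n-2}] / D(n).
Since the indicial polynomial factors as (r - r_1)(r - r_2), D(n) = (r_1 + n - r_1)(r_1 + n - r_2) = n(n + 5/2).
Evaluating step by step (a_0 = 1):
  n = 1: D(1) = 1(1 + 5/2) = 7/2; numerator = -3(1) = -3; a_1 = (-3)/(7/2) = -6/7
  n = 2: D(2) = 2(2 + 5/2) = 9; numerator = -3(-6/7) - 2(1) = 4/7; a_2 = (4/7)/(9) = 4/63
  n = 3: D(3) = 3(3 + 5/2) = 33/2; numerator = -3(4/63) - 2(-6/7) = 32/21; a_3 = (32/21)/(33/2) = 64/693
  n = 4: D(4) = 4(4 + 5/2) = 26; numerator = -3(64/693) - 2(4/63) = -40/99; a_4 = (-40/99)/(26) = -20/1287
  n = 5: D(5) = 5(5 + 5/2) = 75/2; numerator = -3(-20/1287) - 2(64/693) = -1244/9009; a_5 = (-1244/9009)/(75/2) = -2488/675675

r = 1; a_0 = 1; a_1 = -6/7; a_2 = 4/63; a_3 = 64/693; a_4 = -20/1287; a_5 = -2488/675675


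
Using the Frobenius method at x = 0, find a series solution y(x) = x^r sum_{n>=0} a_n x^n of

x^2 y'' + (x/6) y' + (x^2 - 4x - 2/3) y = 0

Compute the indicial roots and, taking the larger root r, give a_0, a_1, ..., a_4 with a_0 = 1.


Write in Frobenius form y'' + (p(x)/x) y' + (q(x)/x^2) y = 0:
  p(x) = 1/6,  q(x) = x^2 - 4x - 2/3.
Indicial equation: r(r-1) + (1/6) r + (-2/3) = 0 -> roots r_1 = 4/3, r_2 = -1/2.
Take r = r_1 = 4/3. Let y(x) = x^r sum_{n>=0} a_n x^n with a_0 = 1.
Substitute y = x^r sum a_n x^n and match x^{r+n}. The recurrence is
  D(n) a_n - 4 a_{n-1} + 1 a_{n-2} = 0,  where D(n) = (r+n)(r+n-1) + (1/6)(r+n) + (-2/3).
  a_n = [4 a_{n-1} - 1 a_{n-2}] / D(n).
Since the indicial polynomial factors as (r - r_1)(r - r_2), D(n) = (r_1 + n - r_1)(r_1 + n - r_2) = n(n + 11/6).
Evaluating step by step (a_0 = 1):
  n = 1: D(1) = 1(1 + 11/6) = 17/6; numerator = 4(1) = 4; a_1 = (4)/(17/6) = 24/17
  n = 2: D(2) = 2(2 + 11/6) = 23/3; numerator = 4(24/17) - 1(1) = 79/17; a_2 = (79/17)/(23/3) = 237/391
  n = 3: D(3) = 3(3 + 11/6) = 29/2; numerator = 4(237/391) - 1(24/17) = 396/391; a_3 = (396/391)/(29/2) = 792/11339
  n = 4: D(4) = 4(4 + 11/6) = 70/3; numerator = 4(792/11339) - 1(237/391) = -3705/11339; a_4 = (-3705/11339)/(70/3) = -2223/158746

r = 4/3; a_0 = 1; a_1 = 24/17; a_2 = 237/391; a_3 = 792/11339; a_4 = -2223/158746


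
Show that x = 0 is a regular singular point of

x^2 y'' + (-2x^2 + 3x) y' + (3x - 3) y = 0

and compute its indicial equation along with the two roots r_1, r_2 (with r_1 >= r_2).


Divide by x^2 to reach normal form y'' + P_1(x) y' + P_2(x) y = 0 with P_1(x) = -2 + 3/x and P_2(x) = 3/x - 3/x^2.
x = 0 is a singular point because the y'-coefficient -2 + 3/x has a pole at x = 0 and the y-coefficient 3/x - 3/x^2 has a pole at x = 0.
It is a regular singular point because x P_1(x) = p(x) = 3 - 2x and x^2 P_2(x) = q(x) = 3x - 3 are polynomials, hence analytic at x = 0.
p(0) = 3,  q(0) = -3.
Indicial equation: r(r-1) + p(0) r + q(0) = 0, i.e. r^2 + (p(0) - 1) r + q(0) = 0, i.e. r^2 + 2 r - 3 = 0.
Discriminant: (2)^2 - 4(-3) = 16, so r = (-2 ± 4)/2.
Solving: r_1 = 1, r_2 = -3.

indicial: r^2 + 2 r - 3 = 0; roots r_1 = 1, r_2 = -3


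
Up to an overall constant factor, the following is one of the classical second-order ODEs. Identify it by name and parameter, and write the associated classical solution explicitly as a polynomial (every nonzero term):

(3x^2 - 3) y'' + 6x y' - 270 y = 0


All three coefficients share the factor -3; dividing through by -3 gives  (1 - x^2) y'' - 2x y' + 90 y = 0.
This matches the Legendre equation (1 - x^2) y'' - 2x y' + n(n+1) y = 0 (note the -2x y' term) with n(n+1) = 90, so n = 9; the polynomial solution is P_9(x).
With y = sum_k a_k x^k, matching x^k gives (k+2)(k+1) a_{k+2} = [k(k+1) - n(n+1)] a_k = (k - 9)(k + 10) a_k. The right side vanishes at k = 9, so the series with the parity of 9 terminates at degree 9.
Standard normalization (P_n(1) = 1): leading coefficient (2n)!/(2^n (n!)^2) = 6402373705728000/(512*131681894400) = 12155/128, so a_9 = 12155/128. Work downward with a_k = (k+1)(k+2) a_{k+2} / ((k - 9)(k + 10)):
  a_7 = (8)(9)(12155/128) / ((7 - 9)(7 + 10)) = (109395/16)/(-34) = -6435/32
  a_5 = (6)(7)(-6435/32) / ((5 - 9)(5 + 10)) = (-135135/16)/(-60) = 9009/64
  a_3 = (4)(5)(9009/64) / ((3 - 9)(3 + 10)) = (45045/16)/(-78) = -1155/32
  a_1 = (2)(3)(-1155/32) / ((1 - 9)(1 + 10)) = (-3465/16)/(-88) = 315/128
Hence P_9(x) = 12155 x^9/128 - 6435 x^7/32 + 9009 x^5/64 - 1155 x^3/32 + 315 x/128.

P_9(x); series = 12155 x^9/128 - 6435 x^7/32 + 9009 x^5/64 - 1155 x^3/32 + 315 x/128


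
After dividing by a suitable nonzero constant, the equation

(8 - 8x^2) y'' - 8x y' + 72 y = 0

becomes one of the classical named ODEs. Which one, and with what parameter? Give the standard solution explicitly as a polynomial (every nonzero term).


All three coefficients share the factor 8; dividing through by 8 gives  (1 - x^2) y'' - x y' + 9 y = 0.
This matches the Chebyshev equation (1 - x^2) y'' - x y' + n^2 y = 0 (note the -x y' term, not -2x y') with n^2 = 9, so n = 3; the polynomial solution is T_3(x).
With y = sum_k a_k x^k, matching x^k gives (k+2)(k+1) a_{k+2} = (k^2 - n^2) a_k = (k - 3)(k + 3) a_k. The right side vanishes at k = 3, so the series with the parity of 3 terminates at degree 3.
Standard normalization: leading coefficient of T_n is 2^(n-1), so a_3 = 2^2 = 4. Work downward with a_k = (k+1)(k+2) a_{k+2} / ((k - 3)(k + 3)):
  a_1 = (2)(3)(4) / ((1 - 3)(1 + 3)) = 24/(-8) = -3
Hence T_3(x) = 4 x^3 - 3 x.

T_3(x); series = 4 x^3 - 3 x


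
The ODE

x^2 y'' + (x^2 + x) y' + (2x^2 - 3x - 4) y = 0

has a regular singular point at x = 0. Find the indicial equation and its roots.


Divide by x^2 to reach normal form y'' + P_1(x) y' + P_2(x) y = 0 with P_1(x) = 1 + 1/x and P_2(x) = 2 - 3/x - 4/x^2.
x = 0 is a singular point because the y'-coefficient 1 + 1/x has a pole at x = 0 and the y-coefficient 2 - 3/x - 4/x^2 has a pole at x = 0.
It is a regular singular point because x P_1(x) = p(x) = x + 1 and x^2 P_2(x) = q(x) = 2x^2 - 3x - 4 are polynomials, hence analytic at x = 0.
p(0) = 1,  q(0) = -4.
Indicial equation: r(r-1) + p(0) r + q(0) = 0, i.e. r^2 + (p(0) - 1) r + q(0) = 0, i.e. r^2 - 4 = 0.
Discriminant: (0)^2 - 4(-4) = 16, so r = (0 ± 4)/2.
Solving: r_1 = 2, r_2 = -2.

indicial: r^2 - 4 = 0; roots r_1 = 2, r_2 = -2


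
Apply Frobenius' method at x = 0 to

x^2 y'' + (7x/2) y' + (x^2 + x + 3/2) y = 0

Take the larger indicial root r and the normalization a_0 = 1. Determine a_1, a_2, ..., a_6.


Write in Frobenius form y'' + (p(x)/x) y' + (q(x)/x^2) y = 0:
  p(x) = 7/2,  q(x) = x^2 + x + 3/2.
Indicial equation: r(r-1) + (7/2) r + (3/2) = 0 -> roots r_1 = -1, r_2 = -3/2.
Take r = r_1 = -1. Let y(x) = x^r sum_{n>=0} a_n x^n with a_0 = 1.
Substitute y = x^r sum a_n x^n and match x^{r+n}. The recurrence is
  D(n) a_n + 1 a_{n-1} + 1 a_{n-2} = 0,  where D(n) = (r+n)(r+n-1) + (7/2)(r+n) + (3/2).
  a_n = [-1 a_{n-1} - 1 a_{n-2}] / D(n).
Since the indicial polynomial factors as (r - r_1)(r - r_2), D(n) = (r_1 + n - r_1)(r_1 + n - r_2) = n(n + 1/2).
Evaluating step by step (a_0 = 1):
  n = 1: D(1) = 1(1 + 1/2) = 3/2; numerator = -1(1) = -1; a_1 = (-1)/(3/2) = -2/3
  n = 2: D(2) = 2(2 + 1/2) = 5; numerator = -1(-2/3) - 1(1) = -1/3; a_2 = (-1/3)/(5) = -1/15
  n = 3: D(3) = 3(3 + 1/2) = 21/2; numerator = -1(-1/15) - 1(-2/3) = 11/15; a_3 = (11/15)/(21/2) = 22/315
  n = 4: D(4) = 4(4 + 1/2) = 18; numerator = -1(22/315) - 1(-1/15) = -1/315; a_4 = (-1/315)/(18) = -1/5670
  n = 5: D(5) = 5(5 + 1/2) = 55/2; numerator = -1(-1/5670) - 1(22/315) = -79/1134; a_5 = (-79/1134)/(55/2) = -79/31185
  n = 6: D(6) = 6(6 + 1/2) = 39; numerator = -1(-79/31185) - 1(-1/5670) = 169/62370; a_6 = (169/62370)/(39) = 13/187110

r = -1; a_0 = 1; a_1 = -2/3; a_2 = -1/15; a_3 = 22/315; a_4 = -1/5670; a_5 = -79/31185; a_6 = 13/187110


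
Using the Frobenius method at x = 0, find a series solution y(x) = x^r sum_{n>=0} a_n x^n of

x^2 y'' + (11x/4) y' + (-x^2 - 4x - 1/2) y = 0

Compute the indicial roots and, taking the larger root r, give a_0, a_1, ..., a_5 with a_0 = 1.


Write in Frobenius form y'' + (p(x)/x) y' + (q(x)/x^2) y = 0:
  p(x) = 11/4,  q(x) = -x^2 - 4x - 1/2.
Indicial equation: r(r-1) + (11/4) r + (-1/2) = 0 -> roots r_1 = 1/4, r_2 = -2.
Take r = r_1 = 1/4. Let y(x) = x^r sum_{n>=0} a_n x^n with a_0 = 1.
Substitute y = x^r sum a_n x^n and match x^{r+n}. The recurrence is
  D(n) a_n - 4 a_{n-1} - 1 a_{n-2} = 0,  where D(n) = (r+n)(r+n-1) + (11/4)(r+n) + (-1/2).
  a_n = [4 a_{n-1} + 1 a_{n-2}] / D(n).
Since the indicial polynomial factors as (r - r_1)(r - r_2), D(n) = (r_1 + n - r_1)(r_1 + n - r_2) = n(n + 9/4).
Evaluating step by step (a_0 = 1):
  n = 1: D(1) = 1(1 + 9/4) = 13/4; numerator = 4(1) = 4; a_1 = (4)/(13/4) = 16/13
  n = 2: D(2) = 2(2 + 9/4) = 17/2; numerator = 4(16/13) + 1(1) = 77/13; a_2 = (77/13)/(17/2) = 154/221
  n = 3: D(3) = 3(3 + 9/4) = 63/4; numerator = 4(154/221) + 1(16/13) = 888/221; a_3 = (888/221)/(63/4) = 1184/4641
  n = 4: D(4) = 4(4 + 9/4) = 25; numerator = 4(1184/4641) + 1(154/221) = 7970/4641; a_4 = (7970/4641)/(25) = 1594/23205
  n = 5: D(5) = 5(5 + 9/4) = 145/4; numerator = 4(1594/23205) + 1(1184/4641) = 12296/23205; a_5 = (12296/23205)/(145/4) = 1696/116025

r = 1/4; a_0 = 1; a_1 = 16/13; a_2 = 154/221; a_3 = 1184/4641; a_4 = 1594/23205; a_5 = 1696/116025


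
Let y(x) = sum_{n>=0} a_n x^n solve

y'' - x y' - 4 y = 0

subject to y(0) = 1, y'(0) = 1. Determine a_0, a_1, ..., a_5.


Ansatz: y(x) = sum_{n>=0} a_n x^n, so y'(x) = sum_{n>=1} n a_n x^(n-1) and y''(x) = sum_{n>=2} n(n-1) a_n x^(n-2).
Substitute into P(x) y'' + Q(x) y' + R(x) y = 0 with P(x) = 1, Q(x) = -x, R(x) = -4, and match powers of x.
Initial conditions: a_0 = 1, a_1 = 1.
Setting the coefficient of each power of x to zero and solving order by order (substituting the coefficients already found):
  x^0: 2 a_2 - 4 a_0 = 0  ->  2 a_2 = 4 a_0 = 4  ->  a_2 = 2
  x^1: 6 a_3 - 5 a_1 = 0  ->  6 a_3 = 5 a_1 = 5  ->  a_3 = 5/6
  x^2: 12 a_4 - 6 a_2 = 0  ->  12 a_4 = 6 a_2 = 12  ->  a_4 = 1
  x^3: 20 a_5 - 7 a_3 = 0  ->  20 a_5 = 7 a_3 = 35/6  ->  a_5 = 7/24
Truncated series: y(x) = 1 + x + 2 x^2 + (5/6) x^3 + x^4 + (7/24) x^5 + O(x^6).

a_0 = 1; a_1 = 1; a_2 = 2; a_3 = 5/6; a_4 = 1; a_5 = 7/24


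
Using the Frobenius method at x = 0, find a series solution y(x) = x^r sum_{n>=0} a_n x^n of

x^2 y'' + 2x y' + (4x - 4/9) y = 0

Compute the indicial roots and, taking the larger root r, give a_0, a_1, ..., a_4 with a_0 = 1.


Write in Frobenius form y'' + (p(x)/x) y' + (q(x)/x^2) y = 0:
  p(x) = 2,  q(x) = 4x - 4/9.
Indicial equation: r(r-1) + (2) r + (-4/9) = 0 -> roots r_1 = 1/3, r_2 = -4/3.
Take r = r_1 = 1/3. Let y(x) = x^r sum_{n>=0} a_n x^n with a_0 = 1.
Substitute y = x^r sum a_n x^n and match x^{r+n}. The recurrence is
  D(n) a_n + 4 a_{n-1} = 0,  where D(n) = (r+n)(r+n-1) + (2)(r+n) + (-4/9).
  a_n = -4 / D(n) * a_{n-1}.
Since the indicial polynomial factors as (r - r_1)(r - r_2), D(n) = (r_1 + n - r_1)(r_1 + n - r_2) = n(n + 5/3).
Evaluating step by step (a_0 = 1):
  n = 1: D(1) = 1(1 + 5/3) = 8/3; numerator = -4(1) = -4; a_1 = (-4)/(8/3) = -3/2
  n = 2: D(2) = 2(2 + 5/3) = 22/3; numerator = -4(-3/2) = 6; a_2 = (6)/(22/3) = 9/11
  n = 3: D(3) = 3(3 + 5/3) = 14; numerator = -4(9/11) = -36/11; a_3 = (-36/11)/(14) = -18/77
  n = 4: D(4) = 4(4 + 5/3) = 68/3; numerator = -4(-18/77) = 72/77; a_4 = (72/77)/(68/3) = 54/1309

r = 1/3; a_0 = 1; a_1 = -3/2; a_2 = 9/11; a_3 = -18/77; a_4 = 54/1309


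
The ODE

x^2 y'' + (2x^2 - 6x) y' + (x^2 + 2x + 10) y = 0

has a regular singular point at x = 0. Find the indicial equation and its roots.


Divide by x^2 to reach normal form y'' + P_1(x) y' + P_2(x) y = 0 with P_1(x) = 2 - 6/x and P_2(x) = 1 + 2/x + 10/x^2.
x = 0 is a singular point because the y'-coefficient 2 - 6/x has a pole at x = 0 and the y-coefficient 1 + 2/x + 10/x^2 has a pole at x = 0.
It is a regular singular point because x P_1(x) = p(x) = 2x - 6 and x^2 P_2(x) = q(x) = x^2 + 2x + 10 are polynomials, hence analytic at x = 0.
p(0) = -6,  q(0) = 10.
Indicial equation: r(r-1) + p(0) r + q(0) = 0, i.e. r^2 + (p(0) - 1) r + q(0) = 0, i.e. r^2 - 7 r + 10 = 0.
Discriminant: (-7)^2 - 4(10) = 9, so r = (7 ± 3)/2.
Solving: r_1 = 5, r_2 = 2.

indicial: r^2 - 7 r + 10 = 0; roots r_1 = 5, r_2 = 2


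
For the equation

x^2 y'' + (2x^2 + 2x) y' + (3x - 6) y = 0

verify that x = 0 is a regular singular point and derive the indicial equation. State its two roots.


Divide by x^2 to reach normal form y'' + P_1(x) y' + P_2(x) y = 0 with P_1(x) = 2 + 2/x and P_2(x) = 3/x - 6/x^2.
x = 0 is a singular point because the y'-coefficient 2 + 2/x has a pole at x = 0 and the y-coefficient 3/x - 6/x^2 has a pole at x = 0.
It is a regular singular point because x P_1(x) = p(x) = 2x + 2 and x^2 P_2(x) = q(x) = 3x - 6 are polynomials, hence analytic at x = 0.
p(0) = 2,  q(0) = -6.
Indicial equation: r(r-1) + p(0) r + q(0) = 0, i.e. r^2 + (p(0) - 1) r + q(0) = 0, i.e. r^2 + 1 r - 6 = 0.
Discriminant: (1)^2 - 4(-6) = 25, so r = (-1 ± 5)/2.
Solving: r_1 = 2, r_2 = -3.

indicial: r^2 + 1 r - 6 = 0; roots r_1 = 2, r_2 = -3


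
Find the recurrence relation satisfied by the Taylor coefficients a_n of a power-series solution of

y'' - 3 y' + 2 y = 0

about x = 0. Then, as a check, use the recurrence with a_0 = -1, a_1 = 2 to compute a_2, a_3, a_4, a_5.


Substitute y = sum_n a_n x^n.
y''(x) has coefficient (n+2)(n+1) a_{n+2} at x^n;
-3 y'(x) has coefficient -3 (n+1) a_{n+1} at x^n;
2 y(x) has coefficient 2 a_n at x^n.
Matching x^n: (n+2)(n+1) a_{n+2} - 3 (n+1) a_{n+1} + 2 a_n = 0.
Thus a_{n+2} = [3 (n+1) a_{n+1} - 2 a_n] / ((n+1)(n+2)).

Check with a_0 = -1, a_1 = 2 (apply the recurrence for n = 0, 1, 2, 3): a_0 = -1, a_1 = 2, a_2 = 4, a_3 = 10/3, a_4 = 11/6, a_5 = 23/30.

a_(n+2) = [3 (n+1) a_(n+1) - 2 a_n] / ((n+1)(n+2)); check: a_0 = -1, a_1 = 2, a_2 = 4, a_3 = 10/3, a_4 = 11/6, a_5 = 23/30


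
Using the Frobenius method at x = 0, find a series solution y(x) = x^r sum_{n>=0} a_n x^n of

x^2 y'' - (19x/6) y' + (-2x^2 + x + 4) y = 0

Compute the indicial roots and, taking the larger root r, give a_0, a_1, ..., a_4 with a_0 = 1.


Write in Frobenius form y'' + (p(x)/x) y' + (q(x)/x^2) y = 0:
  p(x) = -19/6,  q(x) = -2x^2 + x + 4.
Indicial equation: r(r-1) + (-19/6) r + (4) = 0 -> roots r_1 = 8/3, r_2 = 3/2.
Take r = r_1 = 8/3. Let y(x) = x^r sum_{n>=0} a_n x^n with a_0 = 1.
Substitute y = x^r sum a_n x^n and match x^{r+n}. The recurrence is
  D(n) a_n + 1 a_{n-1} - 2 a_{n-2} = 0,  where D(n) = (r+n)(r+n-1) + (-19/6)(r+n) + (4).
  a_n = [-1 a_{n-1} + 2 a_{n-2}] / D(n).
Since the indicial polynomial factors as (r - r_1)(r - r_2), D(n) = (r_1 + n - r_1)(r_1 + n - r_2) = n(n + 7/6).
Evaluating step by step (a_0 = 1):
  n = 1: D(1) = 1(1 + 7/6) = 13/6; numerator = -1(1) = -1; a_1 = (-1)/(13/6) = -6/13
  n = 2: D(2) = 2(2 + 7/6) = 19/3; numerator = -1(-6/13) + 2(1) = 32/13; a_2 = (32/13)/(19/3) = 96/247
  n = 3: D(3) = 3(3 + 7/6) = 25/2; numerator = -1(96/247) + 2(-6/13) = -324/247; a_3 = (-324/247)/(25/2) = -648/6175
  n = 4: D(4) = 4(4 + 7/6) = 62/3; numerator = -1(-648/6175) + 2(96/247) = 5448/6175; a_4 = (5448/6175)/(62/3) = 8172/191425

r = 8/3; a_0 = 1; a_1 = -6/13; a_2 = 96/247; a_3 = -648/6175; a_4 = 8172/191425


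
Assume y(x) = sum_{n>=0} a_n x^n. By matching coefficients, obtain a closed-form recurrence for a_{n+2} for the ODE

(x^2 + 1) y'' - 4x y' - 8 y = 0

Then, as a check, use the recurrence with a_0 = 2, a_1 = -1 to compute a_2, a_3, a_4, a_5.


Substitute y = sum_n a_n x^n.
(1 + 1 x^2) y'' contributes (n+2)(n+1) a_{n+2} + n(n-1) a_n at x^n.
-4 x y'(x) contributes -4 n a_n at x^n.
-8 y(x) contributes -8 a_n at x^n.
Matching x^n: (n+2)(n+1) a_{n+2} + (n(n-1) - 4 n - 8) a_n = 0.
Thus a_{n+2} = (-n(n-1) + 4 n + 8) / ((n+1)(n+2)) * a_n.

Check with a_0 = 2, a_1 = -1 (apply the recurrence for n = 0, 1, 2, 3): a_0 = 2, a_1 = -1, a_2 = 8, a_3 = -2, a_4 = 28/3, a_5 = -7/5.

a_(n+2) = (-n(n-1) + 4 n + 8) / ((n+1)(n+2)) * a_n; check: a_0 = 2, a_1 = -1, a_2 = 8, a_3 = -2, a_4 = 28/3, a_5 = -7/5


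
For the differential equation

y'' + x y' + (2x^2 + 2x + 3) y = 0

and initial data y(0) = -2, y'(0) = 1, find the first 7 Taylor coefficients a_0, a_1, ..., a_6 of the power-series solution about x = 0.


Ansatz: y(x) = sum_{n>=0} a_n x^n, so y'(x) = sum_{n>=1} n a_n x^(n-1) and y''(x) = sum_{n>=2} n(n-1) a_n x^(n-2).
Substitute into P(x) y'' + Q(x) y' + R(x) y = 0 with P(x) = 1, Q(x) = x, R(x) = 2x^2 + 2x + 3, and match powers of x.
Initial conditions: a_0 = -2, a_1 = 1.
Setting the coefficient of each power of x to zero and solving order by order (substituting the coefficients already found):
  x^0: 2 a_2 + 3 a_0 = 0  ->  2 a_2 = -3 a_0 = 6  ->  a_2 = 3
  x^1: 6 a_3 + 4 a_1 + 2 a_0 = 0  ->  6 a_3 = -4 a_1 - 2 a_0 = 0  ->  a_3 = 0
  x^2: 12 a_4 + 5 a_2 + 2 a_1 + 2 a_0 = 0  ->  12 a_4 = -5 a_2 - 2 a_1 - 2 a_0 = -13  ->  a_4 = -13/12
  x^3: 20 a_5 + 6 a_3 + 2 a_2 + 2 a_1 = 0  ->  20 a_5 = -6 a_3 - 2 a_2 - 2 a_1 = -8  ->  a_5 = -2/5
  x^4: 30 a_6 + 7 a_4 + 2 a_3 + 2 a_2 = 0  ->  30 a_6 = -7 a_4 - 2 a_3 - 2 a_2 = 19/12  ->  a_6 = 19/360
Truncated series: y(x) = -2 + x + 3 x^2 - (13/12) x^4 - (2/5) x^5 + (19/360) x^6 + O(x^7).

a_0 = -2; a_1 = 1; a_2 = 3; a_3 = 0; a_4 = -13/12; a_5 = -2/5; a_6 = 19/360
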